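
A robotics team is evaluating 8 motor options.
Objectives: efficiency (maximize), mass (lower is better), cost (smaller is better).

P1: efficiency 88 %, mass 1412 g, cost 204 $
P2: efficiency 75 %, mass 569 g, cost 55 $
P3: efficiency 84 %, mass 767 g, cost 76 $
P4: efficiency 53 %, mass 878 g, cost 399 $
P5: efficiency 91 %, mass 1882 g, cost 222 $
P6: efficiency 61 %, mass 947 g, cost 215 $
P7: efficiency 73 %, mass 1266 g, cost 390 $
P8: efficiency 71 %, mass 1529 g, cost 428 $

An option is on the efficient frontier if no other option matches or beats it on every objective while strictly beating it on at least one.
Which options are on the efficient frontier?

P1: not dominated.
P2: not dominated (best mass).
P3: not dominated.
P4: dominated by P2 (efficiency 75≥53, mass 569≤878, cost 55≤399).
P5: not dominated (best efficiency).
P6: dominated by P2 (efficiency 75≥61, mass 569≤947, cost 55≤215).
P7: dominated by P2 (efficiency 75≥73, mass 569≤1266, cost 55≤390).
P8: dominated by P1 (efficiency 88≥71, mass 1412≤1529, cost 204≤428).

P1, P2, P3, P5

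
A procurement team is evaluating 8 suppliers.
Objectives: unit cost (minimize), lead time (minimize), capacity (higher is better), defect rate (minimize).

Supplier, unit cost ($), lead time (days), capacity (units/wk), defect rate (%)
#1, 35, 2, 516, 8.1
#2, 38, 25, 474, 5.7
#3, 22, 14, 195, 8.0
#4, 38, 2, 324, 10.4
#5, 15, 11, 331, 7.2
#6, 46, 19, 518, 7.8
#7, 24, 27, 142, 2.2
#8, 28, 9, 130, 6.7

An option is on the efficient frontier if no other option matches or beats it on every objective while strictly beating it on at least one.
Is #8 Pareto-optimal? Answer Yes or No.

Yes

#1: worse on unit cost (35 vs 28).
#2: worse on unit cost (38 vs 28).
#3: worse on lead time (14 vs 9).
#4: worse on unit cost (38 vs 28).
#5: worse on lead time (11 vs 9).
#6: worse on unit cost (46 vs 28).
#7: worse on lead time (27 vs 9).
No option is at least as good as #8 on every objective and strictly better on one.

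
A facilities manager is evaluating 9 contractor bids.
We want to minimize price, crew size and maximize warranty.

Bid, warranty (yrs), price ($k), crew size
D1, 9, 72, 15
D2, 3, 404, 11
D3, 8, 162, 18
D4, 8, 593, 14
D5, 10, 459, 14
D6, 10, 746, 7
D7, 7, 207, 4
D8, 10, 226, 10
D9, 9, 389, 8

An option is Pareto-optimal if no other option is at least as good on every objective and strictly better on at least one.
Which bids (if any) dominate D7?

none

D1: worse on crew size (15 vs 4).
D2: worse on warranty (3 vs 7).
D3: worse on crew size (18 vs 4).
D4: worse on price (593 vs 207).
D5: worse on price (459 vs 207).
D6: worse on price (746 vs 207).
D8: worse on price (226 vs 207).
D9: worse on price (389 vs 207).
No option dominates D7.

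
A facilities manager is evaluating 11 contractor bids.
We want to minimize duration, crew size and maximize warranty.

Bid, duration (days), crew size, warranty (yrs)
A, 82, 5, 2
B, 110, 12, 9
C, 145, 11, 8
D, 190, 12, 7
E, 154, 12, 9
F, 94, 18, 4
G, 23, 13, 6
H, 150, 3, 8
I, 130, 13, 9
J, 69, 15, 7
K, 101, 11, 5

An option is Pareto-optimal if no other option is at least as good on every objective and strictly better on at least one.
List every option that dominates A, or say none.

none

B: worse on duration (110 vs 82).
C: worse on duration (145 vs 82).
D: worse on duration (190 vs 82).
E: worse on duration (154 vs 82).
F: worse on duration (94 vs 82).
G: worse on crew size (13 vs 5).
H: worse on duration (150 vs 82).
I: worse on duration (130 vs 82).
J: worse on crew size (15 vs 5).
K: worse on duration (101 vs 82).
No option dominates A.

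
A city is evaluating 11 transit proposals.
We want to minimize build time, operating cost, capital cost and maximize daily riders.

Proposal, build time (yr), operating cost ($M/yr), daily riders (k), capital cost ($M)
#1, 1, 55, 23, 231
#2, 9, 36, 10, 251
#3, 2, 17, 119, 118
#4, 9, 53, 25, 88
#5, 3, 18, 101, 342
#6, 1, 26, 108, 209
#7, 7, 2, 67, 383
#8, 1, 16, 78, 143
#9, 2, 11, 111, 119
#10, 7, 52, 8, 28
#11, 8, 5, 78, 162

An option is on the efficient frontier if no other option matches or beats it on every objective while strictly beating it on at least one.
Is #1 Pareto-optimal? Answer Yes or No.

#6 vs #1: build time 1≤1, operating cost 26≤55, daily riders 108≥23, capital cost 209≤231 — #6 is at least as good on every objective and strictly better on at least one, so #6 dominates #1.

No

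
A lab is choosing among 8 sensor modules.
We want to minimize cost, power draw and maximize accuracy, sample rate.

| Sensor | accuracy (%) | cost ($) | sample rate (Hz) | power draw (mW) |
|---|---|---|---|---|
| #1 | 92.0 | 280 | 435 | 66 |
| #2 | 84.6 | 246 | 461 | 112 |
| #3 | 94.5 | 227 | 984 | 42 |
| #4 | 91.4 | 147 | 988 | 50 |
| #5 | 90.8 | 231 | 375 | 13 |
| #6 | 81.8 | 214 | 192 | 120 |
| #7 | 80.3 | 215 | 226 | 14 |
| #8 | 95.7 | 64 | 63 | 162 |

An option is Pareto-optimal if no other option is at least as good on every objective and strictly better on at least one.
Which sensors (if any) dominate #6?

#4: accuracy 91.4≥81.8, cost 147≤214, sample rate 988≥192, power draw 50≤120 — dominates #6.
Others (#1, #2, #3, #5, #7, #8) are each worse than #6 on at least one objective.

#4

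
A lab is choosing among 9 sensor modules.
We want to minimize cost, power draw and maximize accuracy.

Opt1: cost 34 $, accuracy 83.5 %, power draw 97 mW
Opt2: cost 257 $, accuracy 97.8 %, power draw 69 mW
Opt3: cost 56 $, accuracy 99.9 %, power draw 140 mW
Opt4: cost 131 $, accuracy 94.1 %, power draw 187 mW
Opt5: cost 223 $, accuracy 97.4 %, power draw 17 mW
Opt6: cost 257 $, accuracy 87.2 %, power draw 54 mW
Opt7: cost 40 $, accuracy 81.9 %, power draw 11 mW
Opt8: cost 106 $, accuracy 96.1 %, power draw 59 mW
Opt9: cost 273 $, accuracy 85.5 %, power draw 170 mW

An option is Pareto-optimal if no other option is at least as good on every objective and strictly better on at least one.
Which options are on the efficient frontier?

Opt1: not dominated (best cost).
Opt2: not dominated.
Opt3: not dominated (best accuracy).
Opt4: dominated by Opt3 (cost 56≤131, accuracy 99.9≥94.1, power draw 140≤187).
Opt5: not dominated.
Opt6: dominated by Opt5 (cost 223≤257, accuracy 97.4≥87.2, power draw 17≤54).
Opt7: not dominated (best power draw).
Opt8: not dominated.
Opt9: dominated by Opt2 (cost 257≤273, accuracy 97.8≥85.5, power draw 69≤170).

Opt1, Opt2, Opt3, Opt5, Opt7, Opt8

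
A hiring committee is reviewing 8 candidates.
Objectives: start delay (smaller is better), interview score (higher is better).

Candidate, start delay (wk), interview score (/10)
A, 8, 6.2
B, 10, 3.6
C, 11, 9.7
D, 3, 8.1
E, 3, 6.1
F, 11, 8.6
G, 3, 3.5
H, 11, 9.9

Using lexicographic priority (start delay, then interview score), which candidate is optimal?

D

First minimize start delay: best is 3, kept {D, E, G}.
Then maximize interview score: best is 8.1, kept {D}.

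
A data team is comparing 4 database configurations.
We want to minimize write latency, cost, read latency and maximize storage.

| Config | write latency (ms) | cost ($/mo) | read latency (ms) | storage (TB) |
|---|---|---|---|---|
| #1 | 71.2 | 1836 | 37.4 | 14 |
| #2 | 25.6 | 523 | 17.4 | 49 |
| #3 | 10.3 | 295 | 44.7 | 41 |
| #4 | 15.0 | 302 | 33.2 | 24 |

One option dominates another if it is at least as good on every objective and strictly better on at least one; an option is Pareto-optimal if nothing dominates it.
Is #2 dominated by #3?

No

#3 vs #2: #3 is worse on read latency (44.7 vs 17.4), so it does not dominate #2.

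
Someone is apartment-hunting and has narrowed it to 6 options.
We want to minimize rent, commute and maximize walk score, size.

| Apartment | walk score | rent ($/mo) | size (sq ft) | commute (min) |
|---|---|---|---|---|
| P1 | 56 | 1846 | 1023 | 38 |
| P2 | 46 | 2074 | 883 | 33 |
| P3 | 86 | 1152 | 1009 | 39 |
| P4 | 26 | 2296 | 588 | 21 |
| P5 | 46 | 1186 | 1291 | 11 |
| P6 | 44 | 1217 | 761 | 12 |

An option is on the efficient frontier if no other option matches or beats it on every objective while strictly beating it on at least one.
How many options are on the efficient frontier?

P1: not dominated.
P2: dominated by P5 (walk score 46≥46, rent 1186≤2074, size 1291≥883, commute 11≤33).
P3: not dominated (best walk score).
P4: dominated by P5 (walk score 46≥26, rent 1186≤2296, size 1291≥588, commute 11≤21).
P5: not dominated (best size).
P6: dominated by P5 (walk score 46≥44, rent 1186≤1217, size 1291≥761, commute 11≤12).
Pareto-optimal: P1, P3, P5 → 3.

3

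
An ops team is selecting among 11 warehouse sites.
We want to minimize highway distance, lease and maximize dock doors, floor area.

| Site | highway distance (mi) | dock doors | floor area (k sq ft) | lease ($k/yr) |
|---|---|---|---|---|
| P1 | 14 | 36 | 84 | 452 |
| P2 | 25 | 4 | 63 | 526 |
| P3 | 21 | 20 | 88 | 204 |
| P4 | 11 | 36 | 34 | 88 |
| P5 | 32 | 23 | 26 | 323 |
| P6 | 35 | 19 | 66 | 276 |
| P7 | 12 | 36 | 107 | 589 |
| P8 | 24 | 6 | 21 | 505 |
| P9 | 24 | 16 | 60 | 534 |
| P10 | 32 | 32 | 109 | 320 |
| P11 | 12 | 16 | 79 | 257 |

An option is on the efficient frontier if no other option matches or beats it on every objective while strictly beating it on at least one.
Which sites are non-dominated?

P1: not dominated.
P2: dominated by P1 (highway distance 14≤25, dock doors 36≥4, floor area 84≥63, lease 452≤526).
P3: not dominated.
P4: not dominated (best highway distance).
P5: dominated by P4 (highway distance 11≤32, dock doors 36≥23, floor area 34≥26, lease 88≤323).
P6: dominated by P3 (highway distance 21≤35, dock doors 20≥19, floor area 88≥66, lease 204≤276).
P7: not dominated.
P8: dominated by P1 (highway distance 14≤24, dock doors 36≥6, floor area 84≥21, lease 452≤505).
P9: dominated by P1 (highway distance 14≤24, dock doors 36≥16, floor area 84≥60, lease 452≤534).
P10: not dominated (best floor area).
P11: not dominated.

P1, P3, P4, P7, P10, P11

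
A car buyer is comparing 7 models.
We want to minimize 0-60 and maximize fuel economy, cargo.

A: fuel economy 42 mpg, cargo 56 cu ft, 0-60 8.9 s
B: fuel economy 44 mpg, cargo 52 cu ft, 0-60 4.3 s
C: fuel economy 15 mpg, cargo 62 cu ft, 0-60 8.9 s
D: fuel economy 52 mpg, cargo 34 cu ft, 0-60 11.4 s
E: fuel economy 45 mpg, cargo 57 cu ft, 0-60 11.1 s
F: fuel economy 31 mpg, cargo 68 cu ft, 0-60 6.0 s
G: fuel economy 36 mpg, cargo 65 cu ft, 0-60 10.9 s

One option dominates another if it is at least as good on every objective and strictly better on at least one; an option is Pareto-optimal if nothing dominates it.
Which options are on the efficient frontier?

A, B, D, E, F, G

A: not dominated.
B: not dominated (best 0-60).
C: dominated by F (fuel economy 31≥15, cargo 68≥62, 0-60 6.0≤8.9).
D: not dominated (best fuel economy).
E: not dominated.
F: not dominated (best cargo).
G: not dominated.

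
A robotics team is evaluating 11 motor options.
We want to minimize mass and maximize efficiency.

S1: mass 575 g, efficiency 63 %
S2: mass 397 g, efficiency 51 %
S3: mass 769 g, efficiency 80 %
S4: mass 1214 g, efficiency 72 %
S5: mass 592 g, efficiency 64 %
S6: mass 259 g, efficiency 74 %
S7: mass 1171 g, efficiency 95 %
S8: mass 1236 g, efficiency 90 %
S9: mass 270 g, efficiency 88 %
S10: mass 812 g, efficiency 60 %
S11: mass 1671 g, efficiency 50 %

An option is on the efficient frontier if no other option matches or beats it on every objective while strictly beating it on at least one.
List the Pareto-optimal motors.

S6, S7, S9

S1: dominated by S6 (mass 259≤575, efficiency 74≥63).
S2: dominated by S6 (mass 259≤397, efficiency 74≥51).
S3: dominated by S9 (mass 270≤769, efficiency 88≥80).
S4: dominated by S3 (mass 769≤1214, efficiency 80≥72).
S5: dominated by S6 (mass 259≤592, efficiency 74≥64).
S6: not dominated (best mass).
S7: not dominated (best efficiency).
S8: dominated by S7 (mass 1171≤1236, efficiency 95≥90).
S9: not dominated.
S10: dominated by S1 (mass 575≤812, efficiency 63≥60).
S11: dominated by S1 (mass 575≤1671, efficiency 63≥50).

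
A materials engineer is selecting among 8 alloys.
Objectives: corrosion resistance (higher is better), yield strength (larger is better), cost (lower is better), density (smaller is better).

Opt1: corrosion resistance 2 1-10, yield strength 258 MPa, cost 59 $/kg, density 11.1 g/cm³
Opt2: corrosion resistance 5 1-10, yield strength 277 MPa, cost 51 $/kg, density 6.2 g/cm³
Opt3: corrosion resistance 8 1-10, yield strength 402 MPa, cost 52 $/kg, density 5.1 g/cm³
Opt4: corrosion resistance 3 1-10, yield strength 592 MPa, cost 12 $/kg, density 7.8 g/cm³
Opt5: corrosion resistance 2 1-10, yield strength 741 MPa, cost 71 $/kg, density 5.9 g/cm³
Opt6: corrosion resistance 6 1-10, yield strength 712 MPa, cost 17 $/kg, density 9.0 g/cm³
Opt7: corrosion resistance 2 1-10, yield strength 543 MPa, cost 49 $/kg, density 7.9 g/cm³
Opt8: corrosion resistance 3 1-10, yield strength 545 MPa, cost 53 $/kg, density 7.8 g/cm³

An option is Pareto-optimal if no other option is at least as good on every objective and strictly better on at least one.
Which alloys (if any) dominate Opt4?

Opt1: worse on corrosion resistance (2 vs 3).
Opt2: worse on yield strength (277 vs 592).
Opt3: worse on yield strength (402 vs 592).
Opt5: worse on corrosion resistance (2 vs 3).
Opt6: worse on cost (17 vs 12).
Opt7: worse on corrosion resistance (2 vs 3).
Opt8: worse on yield strength (545 vs 592).
No option dominates Opt4.

none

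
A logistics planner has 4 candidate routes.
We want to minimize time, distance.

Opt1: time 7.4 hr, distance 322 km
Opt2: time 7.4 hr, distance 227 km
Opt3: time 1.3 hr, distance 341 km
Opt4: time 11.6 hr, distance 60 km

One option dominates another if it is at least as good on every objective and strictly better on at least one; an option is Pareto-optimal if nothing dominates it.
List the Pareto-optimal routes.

Opt1: dominated by Opt2 (time 7.4≤7.4, distance 227≤322).
Opt2: not dominated.
Opt3: not dominated (best time).
Opt4: not dominated (best distance).

Opt2, Opt3, Opt4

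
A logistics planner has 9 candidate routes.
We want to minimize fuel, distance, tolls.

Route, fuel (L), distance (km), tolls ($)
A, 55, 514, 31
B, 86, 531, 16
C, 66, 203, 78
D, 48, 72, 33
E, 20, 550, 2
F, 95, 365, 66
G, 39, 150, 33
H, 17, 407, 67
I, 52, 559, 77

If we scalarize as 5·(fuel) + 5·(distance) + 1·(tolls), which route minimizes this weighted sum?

D

A: 5·55 + 5·514 + 1·31 = 2876
B: 5·86 + 5·531 + 1·16 = 3101
C: 5·66 + 5·203 + 1·78 = 1423
D: 5·48 + 5·72 + 1·33 = 633
E: 5·20 + 5·550 + 1·2 = 2852
F: 5·95 + 5·365 + 1·66 = 2366
G: 5·39 + 5·150 + 1·33 = 978
H: 5·17 + 5·407 + 1·67 = 2187
I: 5·52 + 5·559 + 1·77 = 3132
Lowest: D at 633.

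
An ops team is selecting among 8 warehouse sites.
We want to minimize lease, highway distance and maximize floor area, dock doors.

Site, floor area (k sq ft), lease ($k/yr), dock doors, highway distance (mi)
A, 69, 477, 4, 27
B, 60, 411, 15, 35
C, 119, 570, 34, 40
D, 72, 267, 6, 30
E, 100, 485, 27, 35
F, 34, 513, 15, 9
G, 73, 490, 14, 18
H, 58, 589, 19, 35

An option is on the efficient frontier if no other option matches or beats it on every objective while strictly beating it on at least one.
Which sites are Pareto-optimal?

A, B, C, D, E, F, G

A: not dominated.
B: not dominated.
C: not dominated (best floor area).
D: not dominated (best lease).
E: not dominated.
F: not dominated (best highway distance).
G: not dominated.
H: dominated by E (floor area 100≥58, lease 485≤589, dock doors 27≥19, highway distance 35≤35).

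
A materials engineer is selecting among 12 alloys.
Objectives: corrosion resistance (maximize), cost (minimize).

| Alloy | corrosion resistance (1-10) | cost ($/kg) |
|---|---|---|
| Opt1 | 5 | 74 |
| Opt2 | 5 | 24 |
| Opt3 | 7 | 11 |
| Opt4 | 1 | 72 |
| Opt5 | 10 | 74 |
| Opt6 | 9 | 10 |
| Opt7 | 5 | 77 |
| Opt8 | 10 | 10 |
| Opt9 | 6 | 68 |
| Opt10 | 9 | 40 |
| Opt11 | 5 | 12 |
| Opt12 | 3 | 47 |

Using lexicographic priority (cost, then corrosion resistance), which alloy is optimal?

First minimize cost: best is 10, kept {Opt6, Opt8}.
Then maximize corrosion resistance: best is 10, kept {Opt8}.

Opt8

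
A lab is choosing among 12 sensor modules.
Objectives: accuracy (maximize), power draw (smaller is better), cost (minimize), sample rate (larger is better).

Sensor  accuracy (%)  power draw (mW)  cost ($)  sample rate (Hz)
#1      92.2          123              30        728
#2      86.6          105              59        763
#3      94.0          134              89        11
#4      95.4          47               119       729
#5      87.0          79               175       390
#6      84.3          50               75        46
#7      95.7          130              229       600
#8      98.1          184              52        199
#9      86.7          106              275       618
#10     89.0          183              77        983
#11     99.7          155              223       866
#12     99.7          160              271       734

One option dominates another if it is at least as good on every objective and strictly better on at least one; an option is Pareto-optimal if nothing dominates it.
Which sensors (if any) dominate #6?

#1: worse on power draw (123 vs 50).
#2: worse on power draw (105 vs 50).
#3: worse on power draw (134 vs 50).
#4: worse on cost (119 vs 75).
#5: worse on power draw (79 vs 50).
#7: worse on power draw (130 vs 50).
#8: worse on power draw (184 vs 50).
#9: worse on power draw (106 vs 50).
#10: worse on power draw (183 vs 50).
#11: worse on power draw (155 vs 50).
#12: worse on power draw (160 vs 50).
No option dominates #6.

none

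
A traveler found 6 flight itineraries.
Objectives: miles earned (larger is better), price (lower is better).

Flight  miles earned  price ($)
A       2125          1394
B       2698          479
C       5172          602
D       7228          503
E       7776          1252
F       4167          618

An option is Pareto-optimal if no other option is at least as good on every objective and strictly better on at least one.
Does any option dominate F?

C vs F: miles earned 5172≥4167, price 602≤618 — C is at least as good on every objective and strictly better on at least one, so C dominates F.

Yes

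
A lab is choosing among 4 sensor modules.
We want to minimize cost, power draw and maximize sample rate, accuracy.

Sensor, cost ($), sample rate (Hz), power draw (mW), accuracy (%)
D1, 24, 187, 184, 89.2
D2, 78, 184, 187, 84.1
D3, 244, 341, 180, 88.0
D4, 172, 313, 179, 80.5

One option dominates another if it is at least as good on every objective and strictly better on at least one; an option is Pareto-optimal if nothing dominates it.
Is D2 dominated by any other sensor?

Yes

D1 vs D2: cost 24≤78, sample rate 187≥184, power draw 184≤187, accuracy 89.2≥84.1 — D1 is at least as good on every objective and strictly better on at least one, so D1 dominates D2.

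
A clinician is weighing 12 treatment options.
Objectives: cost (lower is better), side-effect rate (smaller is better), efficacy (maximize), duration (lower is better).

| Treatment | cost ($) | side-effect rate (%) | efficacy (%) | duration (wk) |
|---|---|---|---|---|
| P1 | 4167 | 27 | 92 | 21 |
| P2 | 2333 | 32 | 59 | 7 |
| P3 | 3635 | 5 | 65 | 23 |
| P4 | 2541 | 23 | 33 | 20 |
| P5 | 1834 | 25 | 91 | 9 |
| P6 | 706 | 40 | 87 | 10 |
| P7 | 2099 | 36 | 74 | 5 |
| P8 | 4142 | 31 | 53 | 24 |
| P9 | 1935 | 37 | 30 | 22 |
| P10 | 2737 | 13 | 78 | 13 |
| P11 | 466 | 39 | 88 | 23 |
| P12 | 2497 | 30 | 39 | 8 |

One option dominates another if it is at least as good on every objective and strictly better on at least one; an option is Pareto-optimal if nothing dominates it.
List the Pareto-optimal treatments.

P1, P2, P3, P4, P5, P6, P7, P10, P11, P12

P1: not dominated (best efficacy).
P2: not dominated.
P3: not dominated (best side-effect rate).
P4: not dominated.
P5: not dominated.
P6: not dominated.
P7: not dominated (best duration).
P8: dominated by P3 (cost 3635≤4142, side-effect rate 5≤31, efficacy 65≥53, duration 23≤24).
P9: dominated by P5 (cost 1834≤1935, side-effect rate 25≤37, efficacy 91≥30, duration 9≤22).
P10: not dominated.
P11: not dominated (best cost).
P12: not dominated.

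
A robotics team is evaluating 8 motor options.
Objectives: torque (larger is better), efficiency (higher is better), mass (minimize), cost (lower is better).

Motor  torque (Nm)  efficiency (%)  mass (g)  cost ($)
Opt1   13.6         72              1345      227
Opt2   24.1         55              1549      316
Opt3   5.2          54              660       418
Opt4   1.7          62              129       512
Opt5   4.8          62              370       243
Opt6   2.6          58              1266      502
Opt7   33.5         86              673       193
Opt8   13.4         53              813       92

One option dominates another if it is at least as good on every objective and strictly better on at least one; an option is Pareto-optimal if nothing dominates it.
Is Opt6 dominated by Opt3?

Opt3 vs Opt6: Opt3 is worse on efficiency (54 vs 58), so it does not dominate Opt6.

No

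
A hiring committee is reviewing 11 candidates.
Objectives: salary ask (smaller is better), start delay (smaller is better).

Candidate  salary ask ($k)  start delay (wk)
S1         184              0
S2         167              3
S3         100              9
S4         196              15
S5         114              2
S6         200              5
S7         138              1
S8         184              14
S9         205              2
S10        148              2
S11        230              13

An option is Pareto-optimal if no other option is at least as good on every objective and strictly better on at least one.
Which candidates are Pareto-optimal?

S1, S3, S5, S7

S1: not dominated (best start delay).
S2: dominated by S5 (salary ask 114≤167, start delay 2≤3).
S3: not dominated (best salary ask).
S4: dominated by S1 (salary ask 184≤196, start delay 0≤15).
S5: not dominated.
S6: dominated by S1 (salary ask 184≤200, start delay 0≤5).
S7: not dominated.
S8: dominated by S1 (salary ask 184≤184, start delay 0≤14).
S9: dominated by S1 (salary ask 184≤205, start delay 0≤2).
S10: dominated by S5 (salary ask 114≤148, start delay 2≤2).
S11: dominated by S1 (salary ask 184≤230, start delay 0≤13).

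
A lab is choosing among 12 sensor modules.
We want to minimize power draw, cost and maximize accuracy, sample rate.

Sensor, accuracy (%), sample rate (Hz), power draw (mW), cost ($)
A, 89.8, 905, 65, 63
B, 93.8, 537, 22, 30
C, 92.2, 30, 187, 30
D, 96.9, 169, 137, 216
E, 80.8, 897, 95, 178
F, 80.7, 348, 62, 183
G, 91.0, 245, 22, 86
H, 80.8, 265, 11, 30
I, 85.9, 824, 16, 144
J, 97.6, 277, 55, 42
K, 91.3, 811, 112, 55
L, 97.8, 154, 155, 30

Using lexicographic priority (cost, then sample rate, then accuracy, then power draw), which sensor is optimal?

First minimize cost: best is 30, kept {B, C, H, L}.
Then maximize sample rate: best is 537, kept {B}.

B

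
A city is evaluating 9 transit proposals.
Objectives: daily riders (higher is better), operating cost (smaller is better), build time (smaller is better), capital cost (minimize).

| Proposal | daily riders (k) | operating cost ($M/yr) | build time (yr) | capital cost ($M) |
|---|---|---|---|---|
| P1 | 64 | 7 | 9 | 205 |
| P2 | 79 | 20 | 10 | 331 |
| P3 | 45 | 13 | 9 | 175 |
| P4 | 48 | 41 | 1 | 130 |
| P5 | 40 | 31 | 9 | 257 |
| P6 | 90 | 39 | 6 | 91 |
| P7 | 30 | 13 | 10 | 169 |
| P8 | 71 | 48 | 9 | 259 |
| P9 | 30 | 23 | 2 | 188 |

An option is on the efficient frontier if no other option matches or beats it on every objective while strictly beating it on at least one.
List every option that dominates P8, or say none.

P6

P6: daily riders 90≥71, operating cost 39≤48, build time 6≤9, capital cost 91≤259 — dominates P8.
Others (P1, P2, P3, P4, P5, P7, P9) are each worse than P8 on at least one objective.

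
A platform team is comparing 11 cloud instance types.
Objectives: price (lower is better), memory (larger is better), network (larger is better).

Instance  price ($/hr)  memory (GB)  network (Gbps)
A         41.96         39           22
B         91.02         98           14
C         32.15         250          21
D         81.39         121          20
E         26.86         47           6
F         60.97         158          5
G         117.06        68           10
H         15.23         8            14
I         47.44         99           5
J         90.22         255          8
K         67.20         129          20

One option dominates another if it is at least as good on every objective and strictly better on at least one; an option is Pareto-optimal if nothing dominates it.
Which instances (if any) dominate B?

C: price 32.15≤91.02, memory 250≥98, network 21≥14 — dominates B.
D: price 81.39≤91.02, memory 121≥98, network 20≥14 — dominates B.
K: price 67.20≤91.02, memory 129≥98, network 20≥14 — dominates B.
Others (A, E, F, G, H, I, J) are each worse than B on at least one objective.

C, D, K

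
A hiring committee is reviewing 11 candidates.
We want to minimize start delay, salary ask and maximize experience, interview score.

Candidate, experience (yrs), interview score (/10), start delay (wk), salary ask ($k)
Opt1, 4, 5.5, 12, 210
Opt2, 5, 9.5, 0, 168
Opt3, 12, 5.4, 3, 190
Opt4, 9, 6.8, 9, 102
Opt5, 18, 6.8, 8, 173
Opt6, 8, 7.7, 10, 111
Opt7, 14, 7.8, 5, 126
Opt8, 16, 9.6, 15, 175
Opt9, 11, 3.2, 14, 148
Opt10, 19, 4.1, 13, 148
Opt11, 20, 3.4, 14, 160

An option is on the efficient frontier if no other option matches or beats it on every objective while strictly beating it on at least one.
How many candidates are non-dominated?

9

Opt1: dominated by Opt2 (experience 5≥4, interview score 9.5≥5.5, start delay 0≤12, salary ask 168≤210).
Opt2: not dominated (best start delay).
Opt3: not dominated.
Opt4: not dominated (best salary ask).
Opt5: not dominated.
Opt6: not dominated.
Opt7: not dominated.
Opt8: not dominated (best interview score).
Opt9: dominated by Opt7 (experience 14≥11, interview score 7.8≥3.2, start delay 5≤14, salary ask 126≤148).
Opt10: not dominated.
Opt11: not dominated (best experience).
Pareto-optimal: Opt2, Opt3, Opt4, Opt5, Opt6, Opt7, Opt8, Opt10, Opt11 → 9.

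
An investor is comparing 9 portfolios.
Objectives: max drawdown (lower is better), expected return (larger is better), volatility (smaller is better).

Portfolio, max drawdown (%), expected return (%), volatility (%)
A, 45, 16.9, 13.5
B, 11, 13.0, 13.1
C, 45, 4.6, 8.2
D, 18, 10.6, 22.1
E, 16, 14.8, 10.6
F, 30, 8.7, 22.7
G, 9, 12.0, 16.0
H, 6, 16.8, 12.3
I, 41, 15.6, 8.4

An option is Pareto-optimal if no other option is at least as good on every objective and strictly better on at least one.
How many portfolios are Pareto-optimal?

A: not dominated (best expected return).
B: dominated by H (max drawdown 6≤11, expected return 16.8≥13.0, volatility 12.3≤13.1).
C: not dominated (best volatility).
D: dominated by B (max drawdown 11≤18, expected return 13.0≥10.6, volatility 13.1≤22.1).
E: not dominated.
F: dominated by B (max drawdown 11≤30, expected return 13.0≥8.7, volatility 13.1≤22.7).
G: dominated by H (max drawdown 6≤9, expected return 16.8≥12.0, volatility 12.3≤16.0).
H: not dominated (best max drawdown).
I: not dominated.
Pareto-optimal: A, C, E, H, I → 5.

5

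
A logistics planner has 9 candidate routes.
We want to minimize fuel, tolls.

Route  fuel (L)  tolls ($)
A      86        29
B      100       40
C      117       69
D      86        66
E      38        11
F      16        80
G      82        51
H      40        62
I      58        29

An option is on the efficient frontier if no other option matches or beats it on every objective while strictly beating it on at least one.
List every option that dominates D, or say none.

A, E, G, H, I

A: fuel 86≤86, tolls 29≤66 — dominates D.
E: fuel 38≤86, tolls 11≤66 — dominates D.
G: fuel 82≤86, tolls 51≤66 — dominates D.
H: fuel 40≤86, tolls 62≤66 — dominates D.
I: fuel 58≤86, tolls 29≤66 — dominates D.
Others (B, C, F) are each worse than D on at least one objective.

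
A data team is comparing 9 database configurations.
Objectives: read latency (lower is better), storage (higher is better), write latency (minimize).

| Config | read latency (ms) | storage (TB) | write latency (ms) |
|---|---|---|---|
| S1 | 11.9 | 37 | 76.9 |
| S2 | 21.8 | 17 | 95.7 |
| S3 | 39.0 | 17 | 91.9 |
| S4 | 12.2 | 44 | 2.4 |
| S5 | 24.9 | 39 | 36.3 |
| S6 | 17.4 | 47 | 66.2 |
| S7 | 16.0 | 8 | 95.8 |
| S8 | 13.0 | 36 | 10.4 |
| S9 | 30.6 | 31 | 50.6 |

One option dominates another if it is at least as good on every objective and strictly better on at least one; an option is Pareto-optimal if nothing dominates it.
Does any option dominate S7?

S1 vs S7: read latency 11.9≤16.0, storage 37≥8, write latency 76.9≤95.8 — S1 is at least as good on every objective and strictly better on at least one, so S1 dominates S7.

Yes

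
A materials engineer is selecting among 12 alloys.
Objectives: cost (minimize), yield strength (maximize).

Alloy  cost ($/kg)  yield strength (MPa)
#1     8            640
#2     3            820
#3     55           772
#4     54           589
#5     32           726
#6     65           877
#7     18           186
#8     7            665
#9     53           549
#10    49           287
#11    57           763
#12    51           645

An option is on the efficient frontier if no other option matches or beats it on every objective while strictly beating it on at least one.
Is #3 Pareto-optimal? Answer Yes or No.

#2 vs #3: cost 3≤55, yield strength 820≥772 — #2 is at least as good on every objective and strictly better on at least one, so #2 dominates #3.

No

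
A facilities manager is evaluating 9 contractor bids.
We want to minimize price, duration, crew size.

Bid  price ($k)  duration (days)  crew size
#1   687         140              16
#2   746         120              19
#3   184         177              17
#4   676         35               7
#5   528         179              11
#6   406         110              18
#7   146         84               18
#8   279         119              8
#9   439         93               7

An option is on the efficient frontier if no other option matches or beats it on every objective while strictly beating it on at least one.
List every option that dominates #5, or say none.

#8: price 279≤528, duration 119≤179, crew size 8≤11 — dominates #5.
#9: price 439≤528, duration 93≤179, crew size 7≤11 — dominates #5.
Others (#1, #2, #3, #4, #6, #7) are each worse than #5 on at least one objective.

#8, #9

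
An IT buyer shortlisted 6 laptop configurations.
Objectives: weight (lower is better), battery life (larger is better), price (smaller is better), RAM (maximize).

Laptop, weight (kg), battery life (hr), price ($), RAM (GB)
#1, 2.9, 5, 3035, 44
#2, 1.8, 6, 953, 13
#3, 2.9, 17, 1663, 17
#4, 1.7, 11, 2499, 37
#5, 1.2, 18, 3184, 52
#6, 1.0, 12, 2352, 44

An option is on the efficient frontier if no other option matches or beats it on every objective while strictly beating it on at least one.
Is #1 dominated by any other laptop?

#6 vs #1: weight 1.0≤2.9, battery life 12≥5, price 2352≤3035, RAM 44≥44 — #6 is at least as good on every objective and strictly better on at least one, so #6 dominates #1.

Yes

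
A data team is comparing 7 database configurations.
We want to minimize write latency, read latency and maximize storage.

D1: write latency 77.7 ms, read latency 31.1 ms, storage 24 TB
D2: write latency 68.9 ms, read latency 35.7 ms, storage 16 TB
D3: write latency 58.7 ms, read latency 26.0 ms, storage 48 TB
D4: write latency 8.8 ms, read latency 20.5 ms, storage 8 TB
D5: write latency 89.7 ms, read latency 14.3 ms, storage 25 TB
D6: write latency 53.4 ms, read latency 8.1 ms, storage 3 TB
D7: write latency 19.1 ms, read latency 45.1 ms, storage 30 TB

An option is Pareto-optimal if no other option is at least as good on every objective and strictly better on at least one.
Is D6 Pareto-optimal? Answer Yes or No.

Yes

D1: worse on write latency (77.7 vs 53.4).
D2: worse on write latency (68.9 vs 53.4).
D3: worse on write latency (58.7 vs 53.4).
D4: worse on read latency (20.5 vs 8.1).
D5: worse on write latency (89.7 vs 53.4).
D7: worse on read latency (45.1 vs 8.1).
No option is at least as good as D6 on every objective and strictly better on one.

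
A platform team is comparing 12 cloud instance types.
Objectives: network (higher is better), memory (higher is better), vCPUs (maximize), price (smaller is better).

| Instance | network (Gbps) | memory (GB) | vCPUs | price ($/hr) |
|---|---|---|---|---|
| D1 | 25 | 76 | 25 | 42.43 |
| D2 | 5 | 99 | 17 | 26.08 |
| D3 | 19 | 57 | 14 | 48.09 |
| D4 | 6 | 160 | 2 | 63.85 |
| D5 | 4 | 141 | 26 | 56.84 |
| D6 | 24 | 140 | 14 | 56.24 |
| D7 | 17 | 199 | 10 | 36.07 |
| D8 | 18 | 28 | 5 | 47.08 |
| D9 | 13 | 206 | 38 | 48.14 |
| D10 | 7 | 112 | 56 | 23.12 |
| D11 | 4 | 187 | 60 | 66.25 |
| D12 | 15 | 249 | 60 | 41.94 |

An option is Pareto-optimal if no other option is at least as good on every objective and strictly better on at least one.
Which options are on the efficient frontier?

D1, D6, D7, D10, D12

D1: not dominated (best network).
D2: dominated by D10 (network 7≥5, memory 112≥99, vCPUs 56≥17, price 23.12≤26.08).
D3: dominated by D1 (network 25≥19, memory 76≥57, vCPUs 25≥14, price 42.43≤48.09).
D4: dominated by D7 (network 17≥6, memory 199≥160, vCPUs 10≥2, price 36.07≤63.85).
D5: dominated by D9 (network 13≥4, memory 206≥141, vCPUs 38≥26, price 48.14≤56.84).
D6: not dominated.
D7: not dominated.
D8: dominated by D1 (network 25≥18, memory 76≥28, vCPUs 25≥5, price 42.43≤47.08).
D9: dominated by D12 (network 15≥13, memory 249≥206, vCPUs 60≥38, price 41.94≤48.14).
D10: not dominated (best price).
D11: dominated by D12 (network 15≥4, memory 249≥187, vCPUs 60≥60, price 41.94≤66.25).
D12: not dominated (best memory).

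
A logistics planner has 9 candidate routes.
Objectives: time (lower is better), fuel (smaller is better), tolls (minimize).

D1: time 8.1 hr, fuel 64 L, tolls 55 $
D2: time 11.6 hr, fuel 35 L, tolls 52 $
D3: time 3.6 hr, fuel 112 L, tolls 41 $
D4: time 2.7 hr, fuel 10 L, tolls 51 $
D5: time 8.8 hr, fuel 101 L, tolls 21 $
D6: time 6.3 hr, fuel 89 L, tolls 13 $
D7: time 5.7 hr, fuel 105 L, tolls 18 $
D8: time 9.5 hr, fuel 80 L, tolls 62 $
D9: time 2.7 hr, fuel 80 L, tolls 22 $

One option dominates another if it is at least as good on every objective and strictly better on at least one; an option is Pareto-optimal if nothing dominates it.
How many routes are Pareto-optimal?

4

D1: dominated by D4 (time 2.7≤8.1, fuel 10≤64, tolls 51≤55).
D2: dominated by D4 (time 2.7≤11.6, fuel 10≤35, tolls 51≤52).
D3: dominated by D9 (time 2.7≤3.6, fuel 80≤112, tolls 22≤41).
D4: not dominated (best fuel).
D5: dominated by D6 (time 6.3≤8.8, fuel 89≤101, tolls 13≤21).
D6: not dominated (best tolls).
D7: not dominated.
D8: dominated by D1 (time 8.1≤9.5, fuel 64≤80, tolls 55≤62).
D9: not dominated.
Pareto-optimal: D4, D6, D7, D9 → 4.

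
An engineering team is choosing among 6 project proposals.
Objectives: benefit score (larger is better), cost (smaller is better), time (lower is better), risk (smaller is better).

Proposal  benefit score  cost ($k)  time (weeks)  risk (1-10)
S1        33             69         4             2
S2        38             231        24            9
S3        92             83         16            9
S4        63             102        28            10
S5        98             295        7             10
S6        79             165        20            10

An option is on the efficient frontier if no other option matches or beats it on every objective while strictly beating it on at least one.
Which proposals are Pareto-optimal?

S1: not dominated (best cost).
S2: dominated by S3 (benefit score 92≥38, cost 83≤231, time 16≤24, risk 9≤9).
S3: not dominated.
S4: dominated by S3 (benefit score 92≥63, cost 83≤102, time 16≤28, risk 9≤10).
S5: not dominated (best benefit score).
S6: dominated by S3 (benefit score 92≥79, cost 83≤165, time 16≤20, risk 9≤10).

S1, S3, S5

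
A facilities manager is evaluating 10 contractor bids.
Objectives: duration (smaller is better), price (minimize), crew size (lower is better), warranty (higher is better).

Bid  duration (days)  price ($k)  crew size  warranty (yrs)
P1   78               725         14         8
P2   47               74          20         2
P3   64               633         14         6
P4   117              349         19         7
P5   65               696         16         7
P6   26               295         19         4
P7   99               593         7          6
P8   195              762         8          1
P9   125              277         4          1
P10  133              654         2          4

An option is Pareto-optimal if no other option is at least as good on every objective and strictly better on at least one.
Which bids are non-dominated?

P1: not dominated (best warranty).
P2: not dominated (best price).
P3: not dominated.
P4: not dominated.
P5: not dominated.
P6: not dominated (best duration).
P7: not dominated.
P8: dominated by P7 (duration 99≤195, price 593≤762, crew size 7≤8, warranty 6≥1).
P9: not dominated.
P10: not dominated (best crew size).

P1, P2, P3, P4, P5, P6, P7, P9, P10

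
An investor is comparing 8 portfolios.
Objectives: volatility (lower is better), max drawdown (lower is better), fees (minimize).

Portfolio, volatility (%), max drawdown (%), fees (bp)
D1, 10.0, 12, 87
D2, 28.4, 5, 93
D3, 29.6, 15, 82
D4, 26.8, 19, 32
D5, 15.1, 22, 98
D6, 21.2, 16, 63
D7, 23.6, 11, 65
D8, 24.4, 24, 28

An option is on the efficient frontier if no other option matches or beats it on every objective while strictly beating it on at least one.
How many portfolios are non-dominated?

D1: not dominated (best volatility).
D2: not dominated (best max drawdown).
D3: dominated by D7 (volatility 23.6≤29.6, max drawdown 11≤15, fees 65≤82).
D4: not dominated.
D5: dominated by D1 (volatility 10.0≤15.1, max drawdown 12≤22, fees 87≤98).
D6: not dominated.
D7: not dominated.
D8: not dominated (best fees).
Pareto-optimal: D1, D2, D4, D6, D7, D8 → 6.

6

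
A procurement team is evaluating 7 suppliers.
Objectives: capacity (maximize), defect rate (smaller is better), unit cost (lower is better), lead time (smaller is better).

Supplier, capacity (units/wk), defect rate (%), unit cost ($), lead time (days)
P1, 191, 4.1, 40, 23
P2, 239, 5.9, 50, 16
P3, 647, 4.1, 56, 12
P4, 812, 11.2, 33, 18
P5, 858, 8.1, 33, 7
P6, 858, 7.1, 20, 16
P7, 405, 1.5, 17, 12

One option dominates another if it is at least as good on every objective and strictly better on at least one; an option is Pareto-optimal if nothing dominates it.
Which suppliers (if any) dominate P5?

P1: worse on capacity (191 vs 858).
P2: worse on capacity (239 vs 858).
P3: worse on capacity (647 vs 858).
P4: worse on capacity (812 vs 858).
P6: worse on lead time (16 vs 7).
P7: worse on capacity (405 vs 858).
No option dominates P5.

none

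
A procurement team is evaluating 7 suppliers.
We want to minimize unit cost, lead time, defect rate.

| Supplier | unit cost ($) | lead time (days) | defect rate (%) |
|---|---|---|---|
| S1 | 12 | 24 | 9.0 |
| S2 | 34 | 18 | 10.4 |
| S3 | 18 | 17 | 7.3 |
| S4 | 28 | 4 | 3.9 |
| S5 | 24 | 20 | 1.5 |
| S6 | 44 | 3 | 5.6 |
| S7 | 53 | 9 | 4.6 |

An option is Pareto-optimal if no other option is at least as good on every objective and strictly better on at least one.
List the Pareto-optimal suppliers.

S1, S3, S4, S5, S6

S1: not dominated (best unit cost).
S2: dominated by S3 (unit cost 18≤34, lead time 17≤18, defect rate 7.3≤10.4).
S3: not dominated.
S4: not dominated.
S5: not dominated (best defect rate).
S6: not dominated (best lead time).
S7: dominated by S4 (unit cost 28≤53, lead time 4≤9, defect rate 3.9≤4.6).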